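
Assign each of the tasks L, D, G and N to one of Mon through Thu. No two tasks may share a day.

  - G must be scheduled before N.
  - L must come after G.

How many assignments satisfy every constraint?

Splitting on L: it can be Tue (2), Wed (3), Thu (3). Listing each branch's schedules as (D, G, N):
L=Tue: (Wed,Mon,Thu) (Thu,Mon,Wed) — 2.
L=Wed: (Mon,Tue,Thu) (Tue,Mon,Thu) (Thu,Mon,Tue) — 3.
L=Thu: (Mon,Tue,Wed) (Tue,Mon,Wed) (Wed,Mon,Tue) — 3.
Summing: 2 + 3 + 3 = 8.

8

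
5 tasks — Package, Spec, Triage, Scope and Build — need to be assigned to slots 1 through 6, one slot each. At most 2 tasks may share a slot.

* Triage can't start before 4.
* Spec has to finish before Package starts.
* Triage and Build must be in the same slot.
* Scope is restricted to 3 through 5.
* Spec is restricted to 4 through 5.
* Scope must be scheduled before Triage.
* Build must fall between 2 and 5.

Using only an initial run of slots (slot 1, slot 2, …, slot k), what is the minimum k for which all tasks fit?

6

The precedence chain requires at least 2 distinct slots.
With at most 2 per slot and 5 tasks, at least 3 slots are needed.
Propagating the time windows through the other constraints, Package can't land before 5, so the schedule must run through at least slot 5.
Could 5 slots be enough, i.e. nothing placed later than 5? First, Spec's window within 5 slots is {4, 5}; Triage's window within 5 slots is {4, 5}; Build's window within 5 slots is {2, 3, 4, 5}; Package must come after Spec (at 4 or later) → {5}; Spec must come before Package (at 5 or earlier) → {4}; Build must be in the same slot as Triage (in {4, 5}) → {4, 5}. Triage could then only be at {4, 5}; try each:
- suppose Triage is at 4; Build must be in the same slot as Triage (in {4}) → {4}; that puts Spec, Triage and Build all in 4 — more than 2 per slot.
- suppose Triage is at 5; Build must be in the same slot as Triage (in {5}) → {5}; that puts Package, Triage and Build all in 5 — more than 2 per slot.
Every option fails, so 5 slots is not enough.
6 works (last occupied slot: 6): for example Build in 5; Scope in 3; Spec in 4; Triage in 5; Package in 6.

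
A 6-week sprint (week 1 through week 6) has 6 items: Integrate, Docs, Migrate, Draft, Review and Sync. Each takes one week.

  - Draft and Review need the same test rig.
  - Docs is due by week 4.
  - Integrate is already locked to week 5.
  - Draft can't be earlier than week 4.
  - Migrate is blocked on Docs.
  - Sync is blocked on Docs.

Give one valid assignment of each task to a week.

Draft in week 4, Docs in week 1, Migrate in week 2, Sync in week 2, Integrate in week 5, Review in week 1

Checking: Docs(week 1) before Migrate(week 2); Docs(week 1) before Sync(week 2); Draft(week 4) != Review(week 1); Docs=week 1 in [week 1,week 4]; Draft=week 4 in [week 4,week 6]; Integrate=week 5 in [week 5,week 5].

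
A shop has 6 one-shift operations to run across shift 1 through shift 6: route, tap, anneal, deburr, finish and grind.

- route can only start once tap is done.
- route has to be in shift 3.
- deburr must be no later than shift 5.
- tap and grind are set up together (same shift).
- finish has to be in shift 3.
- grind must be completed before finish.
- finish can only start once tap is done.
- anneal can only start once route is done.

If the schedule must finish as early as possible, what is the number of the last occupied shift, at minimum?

The precedence chain requires at least 3 distinct shifts.
Propagating the time windows through the other constraints, anneal can't land before shift 4, so the schedule must run through at least shift 4.
4 works (last occupied shift: shift 4): for example grind in shift 1, route in shift 3, tap in shift 1, finish in shift 3, deburr in shift 1, anneal in shift 4.

4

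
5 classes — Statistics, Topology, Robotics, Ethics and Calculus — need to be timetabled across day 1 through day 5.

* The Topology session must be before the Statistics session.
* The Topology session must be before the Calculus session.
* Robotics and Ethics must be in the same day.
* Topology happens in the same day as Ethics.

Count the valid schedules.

30

Splitting on Statistics: it can be day 2 (4), day 3 (7), day 4 (9), day 5 (10). Listing each branch's schedules as (Topology, Robotics, Ethics, Calculus) by day number:
Statistics=day 2: (1,1,1,2) (1,1,1,3) (1,1,1,4) (1,1,1,5) — 4.
Statistics=day 3: (1,1,1,2) (1,1,1,3) (1,1,1,4) (1,1,1,5) (2,2,2,3) (2,2,2,4) (2,2,2,5) — 7.
Statistics=day 4: (1,1,1,2) (1,1,1,3) (1,1,1,4) (1,1,1,5) (2,2,2,3) (2,2,2,4) (2,2,2,5) (3,3,3,4) (3,3,3,5) — 9.
Statistics=day 5: (1,1,1,2) (1,1,1,3) (1,1,1,4) (1,1,1,5) (2,2,2,3) (2,2,2,4) (2,2,2,5) (3,3,3,4) (3,3,3,5) (4,4,4,5) — 10.
Summing: 4 + 7 + 9 + 10 = 30.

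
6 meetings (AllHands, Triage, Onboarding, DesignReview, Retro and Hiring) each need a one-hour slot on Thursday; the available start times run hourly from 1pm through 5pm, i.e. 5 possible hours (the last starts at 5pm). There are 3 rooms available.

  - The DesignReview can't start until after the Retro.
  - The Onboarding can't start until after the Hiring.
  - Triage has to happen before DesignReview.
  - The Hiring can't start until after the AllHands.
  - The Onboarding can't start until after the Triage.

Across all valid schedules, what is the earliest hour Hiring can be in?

2pm

Precedence pushes Hiring to at least 2pm; downstream work caps Hiring at 4pm.
Hiring at 2pm is achievable: AllHands -> 1pm, DesignReview -> 2pm, Triage -> 1pm, Hiring -> 2pm, Retro -> 1pm, Onboarding -> 3pm.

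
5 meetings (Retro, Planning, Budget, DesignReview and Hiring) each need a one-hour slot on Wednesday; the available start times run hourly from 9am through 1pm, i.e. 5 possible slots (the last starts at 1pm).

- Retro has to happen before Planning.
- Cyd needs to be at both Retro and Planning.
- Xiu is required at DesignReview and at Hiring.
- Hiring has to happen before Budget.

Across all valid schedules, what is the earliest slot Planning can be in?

Precedence pushes Planning to at least 10am.
Planning at 10am is achievable: Retro=9am; Hiring=9am; DesignReview=10am; Planning=10am; Budget=10am.

10am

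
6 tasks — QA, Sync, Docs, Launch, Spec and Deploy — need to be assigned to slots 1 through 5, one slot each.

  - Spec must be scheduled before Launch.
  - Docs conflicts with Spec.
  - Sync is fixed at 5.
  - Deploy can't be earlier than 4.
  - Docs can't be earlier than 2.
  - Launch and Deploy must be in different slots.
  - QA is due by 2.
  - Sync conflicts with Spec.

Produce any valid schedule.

Spec in 1; Docs in 2; Launch in 2; QA in 1; Deploy in 4; Sync in 5

Checking: Spec(1) before Launch(2); Docs(2) != Spec(1); Sync(5) != Spec(1); Launch(2) != Deploy(4); Deploy=4 in [4,5]; Docs=2 in [2,5]; Sync=5 in [5,5]; QA=1 in [1,2].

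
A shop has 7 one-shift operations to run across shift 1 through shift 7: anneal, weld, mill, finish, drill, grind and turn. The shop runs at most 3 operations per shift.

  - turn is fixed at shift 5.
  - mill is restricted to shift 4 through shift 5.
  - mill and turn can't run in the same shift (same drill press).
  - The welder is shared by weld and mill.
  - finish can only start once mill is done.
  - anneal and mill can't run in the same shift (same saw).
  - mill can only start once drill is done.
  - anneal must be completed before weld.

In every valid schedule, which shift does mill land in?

shift 4

mill's window is shift 4–shift 5.
turn is fixed at shift 5, and mill can't share a shift with turn.
So mill must be shift 4.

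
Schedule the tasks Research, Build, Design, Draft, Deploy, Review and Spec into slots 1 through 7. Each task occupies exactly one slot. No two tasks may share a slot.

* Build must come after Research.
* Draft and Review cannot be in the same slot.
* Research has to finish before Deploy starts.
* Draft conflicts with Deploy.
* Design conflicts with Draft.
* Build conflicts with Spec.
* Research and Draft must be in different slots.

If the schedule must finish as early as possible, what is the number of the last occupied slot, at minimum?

The precedence chain requires at least 2 distinct slots.
With at most 1 per slot and 7 tasks, at least 7 slots are needed.
7 works (last occupied slot: 7): for example Spec -> 7, Research -> 1, Deploy -> 3, Draft -> 5, Review -> 6, Design -> 4, Build -> 2.

slot 7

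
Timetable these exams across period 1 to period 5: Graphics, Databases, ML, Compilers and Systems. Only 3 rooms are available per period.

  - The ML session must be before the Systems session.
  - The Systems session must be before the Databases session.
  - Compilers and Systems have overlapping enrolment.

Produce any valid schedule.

Databases -> period 3; Systems -> period 2; Graphics -> period 1; ML -> period 1; Compilers -> period 1

Checking: ML(period 1) before Systems(period 2); Systems(period 2) before Databases(period 3); Compilers(period 1) != Systems(period 2); max 3 per period (cap 3).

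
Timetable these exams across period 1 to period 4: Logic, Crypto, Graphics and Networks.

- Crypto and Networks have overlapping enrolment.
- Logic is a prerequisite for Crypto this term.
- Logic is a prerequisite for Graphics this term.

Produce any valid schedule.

Crypto -> period 2; Logic -> period 1; Networks -> period 1; Graphics -> period 2

Checking: Logic(period 1) before Crypto(period 2); Logic(period 1) before Graphics(period 2); Crypto(period 2) != Networks(period 1).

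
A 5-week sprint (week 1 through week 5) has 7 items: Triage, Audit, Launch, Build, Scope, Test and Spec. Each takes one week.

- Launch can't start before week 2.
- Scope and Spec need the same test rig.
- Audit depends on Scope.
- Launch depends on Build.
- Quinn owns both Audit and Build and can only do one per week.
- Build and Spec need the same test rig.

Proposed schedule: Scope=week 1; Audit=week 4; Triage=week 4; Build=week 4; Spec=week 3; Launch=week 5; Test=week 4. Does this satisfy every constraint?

Build and Spec need the same test rig — holds.
Launch depends on Build — holds.
Launch can't start before week 2 — holds.
Quinn owns both Audit and Build and can only do one per week — violated.
Scope and Spec need the same test rig — holds.
Audit depends on Scope — holds.

No — it violates: Quinn owns both Audit and Build and can only do one per week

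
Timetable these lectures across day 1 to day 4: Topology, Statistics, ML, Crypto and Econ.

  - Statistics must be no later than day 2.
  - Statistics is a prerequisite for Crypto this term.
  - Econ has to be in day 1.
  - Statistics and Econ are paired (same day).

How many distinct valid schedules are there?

Splitting on Topology: it can be day 1 (12), day 2 (12), day 3 (12), day 4 (12). Listing each branch's schedules as (Statistics, ML, Crypto, Econ) by day number:
Topology=day 1: (1,1,2,1) (1,1,3,1) (1,1,4,1) (1,2,2,1) (1,2,3,1) (1,2,4,1) (1,3,2,1) (1,3,3,1) (1,3,4,1) (1,4,2,1) (1,4,3,1) (1,4,4,1) — 12.
Topology=day 2: (1,1,2,1) (1,1,3,1) (1,1,4,1) (1,2,2,1) (1,2,3,1) (1,2,4,1) (1,3,2,1) (1,3,3,1) (1,3,4,1) (1,4,2,1) (1,4,3,1) (1,4,4,1) — 12.
Topology=day 3: (1,1,2,1) (1,1,3,1) (1,1,4,1) (1,2,2,1) (1,2,3,1) (1,2,4,1) (1,3,2,1) (1,3,3,1) (1,3,4,1) (1,4,2,1) (1,4,3,1) (1,4,4,1) — 12.
Topology=day 4: (1,1,2,1) (1,1,3,1) (1,1,4,1) (1,2,2,1) (1,2,3,1) (1,2,4,1) (1,3,2,1) (1,3,3,1) (1,3,4,1) (1,4,2,1) (1,4,3,1) (1,4,4,1) — 12.
Summing: 12 + 12 + 12 + 12 = 48.

48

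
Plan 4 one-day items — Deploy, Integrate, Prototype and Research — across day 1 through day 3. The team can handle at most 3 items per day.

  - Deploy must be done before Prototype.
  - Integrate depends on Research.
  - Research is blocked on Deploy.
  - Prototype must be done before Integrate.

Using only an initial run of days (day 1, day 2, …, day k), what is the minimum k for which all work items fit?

3

The precedence chain requires at least 3 distinct days.
With at most 3 per day and 4 work items, at least 2 days are needed.
3 works (last occupied day: day 3): for example Research -> day 2; Prototype -> day 2; Deploy -> day 1; Integrate -> day 3.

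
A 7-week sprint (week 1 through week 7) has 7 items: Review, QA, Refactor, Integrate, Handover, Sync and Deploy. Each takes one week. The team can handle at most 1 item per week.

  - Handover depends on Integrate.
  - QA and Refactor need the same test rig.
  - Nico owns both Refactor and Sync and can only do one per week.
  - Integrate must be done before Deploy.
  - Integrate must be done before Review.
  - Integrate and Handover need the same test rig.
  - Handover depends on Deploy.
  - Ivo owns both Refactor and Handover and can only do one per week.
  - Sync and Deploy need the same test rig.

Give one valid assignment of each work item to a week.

Refactor -> week 6; Sync -> week 7; Handover -> week 3; Deploy -> week 2; QA -> week 5; Review -> week 4; Integrate -> week 1

Checking: Integrate(week 1) before Review(week 4); Deploy(week 2) before Handover(week 3); Integrate(week 1) before Handover(week 3); Integrate(week 1) before Deploy(week 2); Refactor(week 6) != Sync(week 7); Integrate(week 1) != Handover(week 3); QA(week 5) != Refactor(week 6); Sync(week 7) != Deploy(week 2); Refactor(week 6) != Handover(week 3); max 1 per week (cap 1).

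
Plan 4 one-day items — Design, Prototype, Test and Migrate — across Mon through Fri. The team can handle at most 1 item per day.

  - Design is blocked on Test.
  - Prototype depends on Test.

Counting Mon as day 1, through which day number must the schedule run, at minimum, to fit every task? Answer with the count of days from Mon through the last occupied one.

The precedence chain requires at least 2 distinct days.
With at most 1 per day and 4 tasks, at least 4 days are needed.
4 works (last occupied day: Thu): for example Design -> Tue, Test -> Mon, Prototype -> Wed, Migrate -> Thu.

4 days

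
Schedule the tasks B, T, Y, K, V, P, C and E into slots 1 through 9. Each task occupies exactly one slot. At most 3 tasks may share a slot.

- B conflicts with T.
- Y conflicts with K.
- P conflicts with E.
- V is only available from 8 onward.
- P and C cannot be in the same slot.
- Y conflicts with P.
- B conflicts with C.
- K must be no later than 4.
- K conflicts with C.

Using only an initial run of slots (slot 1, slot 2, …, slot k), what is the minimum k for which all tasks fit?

With at most 3 per slot and 8 tasks, at least 3 slots are needed.
V can't be placed before 8, so the schedule must run through at least slot 8.
8 works (last occupied slot: 8): for example E in 3, T in 2, Y in 2, B in 1, P in 1, K in 1, C in 2, V in 8.

8 slots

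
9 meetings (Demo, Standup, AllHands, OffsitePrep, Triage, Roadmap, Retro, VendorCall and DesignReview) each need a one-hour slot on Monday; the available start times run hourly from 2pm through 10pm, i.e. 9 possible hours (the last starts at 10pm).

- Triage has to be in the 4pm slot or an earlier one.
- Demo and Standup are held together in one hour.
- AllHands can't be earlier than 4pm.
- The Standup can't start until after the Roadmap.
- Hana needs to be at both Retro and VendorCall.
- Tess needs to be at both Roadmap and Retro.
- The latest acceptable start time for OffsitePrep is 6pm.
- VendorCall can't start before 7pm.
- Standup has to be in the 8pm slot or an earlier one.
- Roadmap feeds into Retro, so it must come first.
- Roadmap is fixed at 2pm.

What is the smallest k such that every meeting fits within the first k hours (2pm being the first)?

The precedence chain requires at least 2 distinct hours.
VendorCall can't be placed before 7pm — that is hour 6 counting from 2pm — so the schedule must run through at least 6 hours.
6 works (last occupied hour: 7pm): for example Roadmap=2pm; Triage=2pm; Demo=3pm; OffsitePrep=2pm; Retro=3pm; AllHands=4pm; VendorCall=7pm; DesignReview=2pm; Standup=3pm.

6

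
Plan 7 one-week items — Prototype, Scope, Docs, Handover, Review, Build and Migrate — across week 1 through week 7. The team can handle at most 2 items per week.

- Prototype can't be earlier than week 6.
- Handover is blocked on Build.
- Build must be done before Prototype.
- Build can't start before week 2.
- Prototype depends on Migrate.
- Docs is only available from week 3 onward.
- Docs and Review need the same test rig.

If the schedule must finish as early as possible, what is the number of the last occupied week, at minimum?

week 6

The precedence chain requires at least 2 distinct weeks.
With at most 2 per week and 7 tasks, at least 4 weeks are needed.
Prototype can't be placed before week 6, so the schedule must run through at least week 6.
6 works (last occupied week: week 6): for example Build -> week 2, Prototype -> week 6, Handover -> week 3, Scope -> week 1, Docs -> week 3, Migrate -> week 1, Review -> week 2.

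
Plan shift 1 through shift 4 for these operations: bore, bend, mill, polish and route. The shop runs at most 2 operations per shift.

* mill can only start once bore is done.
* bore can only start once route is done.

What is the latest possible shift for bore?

shift 3

Precedence pushes bore to at least shift 2; downstream work caps bore at shift 3.
bore at shift 3 is achievable: bore=shift 3, bend=shift 1, route=shift 1, polish=shift 2, mill=shift 4.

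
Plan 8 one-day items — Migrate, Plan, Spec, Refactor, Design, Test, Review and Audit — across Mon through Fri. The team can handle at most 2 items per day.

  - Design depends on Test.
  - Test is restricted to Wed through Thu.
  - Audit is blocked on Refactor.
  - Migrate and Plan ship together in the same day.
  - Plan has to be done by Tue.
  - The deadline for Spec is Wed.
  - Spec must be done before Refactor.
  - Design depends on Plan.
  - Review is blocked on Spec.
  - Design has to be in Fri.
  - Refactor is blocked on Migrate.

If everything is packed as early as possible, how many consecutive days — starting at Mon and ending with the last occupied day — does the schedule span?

5 days

The precedence chain requires at least 3 distinct days.
With at most 2 per day and 8 tasks, at least 4 days are needed.
Design can't be placed before Fri — that is day 5 counting from Mon — so the schedule must run through at least 5 days.
5 works (last occupied day: Fri): for example Migrate in Mon; Test in Wed; Refactor in Wed; Review in Thu; Audit in Thu; Spec in Tue; Plan in Mon; Design in Fri.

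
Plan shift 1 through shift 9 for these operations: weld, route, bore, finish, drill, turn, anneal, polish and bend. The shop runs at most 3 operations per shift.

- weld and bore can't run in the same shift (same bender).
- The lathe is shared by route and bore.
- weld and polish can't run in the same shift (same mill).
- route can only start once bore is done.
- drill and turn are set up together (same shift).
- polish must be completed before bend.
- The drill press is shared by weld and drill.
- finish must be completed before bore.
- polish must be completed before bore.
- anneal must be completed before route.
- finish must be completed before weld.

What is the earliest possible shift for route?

shift 3

Precedence pushes route to at least shift 3.
route at shift 3 is achievable: weld -> shift 3; bend -> shift 2; polish -> shift 1; drill -> shift 4; turn -> shift 4; anneal -> shift 1; bore -> shift 2; finish -> shift 1; route -> shift 3.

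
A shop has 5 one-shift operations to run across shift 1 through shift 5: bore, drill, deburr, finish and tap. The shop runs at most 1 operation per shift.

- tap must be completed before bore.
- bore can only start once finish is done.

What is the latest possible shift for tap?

Downstream work caps tap at shift 4.
tap at shift 4 is achievable: deburr in shift 3; finish in shift 1; tap in shift 4; drill in shift 2; bore in shift 5.

shift 4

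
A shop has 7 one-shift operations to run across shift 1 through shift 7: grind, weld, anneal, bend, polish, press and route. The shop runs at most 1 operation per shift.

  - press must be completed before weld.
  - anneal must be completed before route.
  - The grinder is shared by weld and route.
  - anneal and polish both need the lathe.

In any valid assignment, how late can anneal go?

Downstream work caps anneal at shift 6.
anneal at shift 6 is achievable: bend -> shift 4; anneal -> shift 6; grind -> shift 3; polish -> shift 5; weld -> shift 2; press -> shift 1; route -> shift 7.

shift 6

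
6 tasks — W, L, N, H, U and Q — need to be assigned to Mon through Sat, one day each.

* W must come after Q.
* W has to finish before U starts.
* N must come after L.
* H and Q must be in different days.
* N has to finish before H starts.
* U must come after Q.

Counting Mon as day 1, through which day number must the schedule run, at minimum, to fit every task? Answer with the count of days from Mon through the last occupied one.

The precedence chain requires at least 3 distinct days.
3 works (last occupied day: Wed): for example W=Tue, U=Wed, L=Mon, H=Wed, N=Tue, Q=Mon.

3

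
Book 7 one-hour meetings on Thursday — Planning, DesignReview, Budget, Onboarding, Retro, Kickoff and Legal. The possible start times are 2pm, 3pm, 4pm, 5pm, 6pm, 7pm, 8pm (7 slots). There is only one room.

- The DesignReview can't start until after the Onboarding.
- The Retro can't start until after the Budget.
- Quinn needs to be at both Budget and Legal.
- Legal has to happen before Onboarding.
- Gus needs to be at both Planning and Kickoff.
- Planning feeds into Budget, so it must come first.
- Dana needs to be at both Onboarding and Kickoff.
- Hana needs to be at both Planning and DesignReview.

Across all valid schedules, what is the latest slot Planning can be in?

6pm

Downstream work caps Planning at 6pm.
Planning at 6pm is achievable: DesignReview in 4pm, Planning in 6pm, Legal in 2pm, Onboarding in 3pm, Budget in 7pm, Retro in 8pm, Kickoff in 5pm.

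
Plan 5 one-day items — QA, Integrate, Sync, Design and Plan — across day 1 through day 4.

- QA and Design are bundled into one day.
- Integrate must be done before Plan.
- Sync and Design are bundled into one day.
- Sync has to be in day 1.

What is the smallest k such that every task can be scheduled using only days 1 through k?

2

The precedence chain requires at least 2 distinct days.
2 works (last occupied day: day 2): for example QA=day 1, Integrate=day 1, Sync=day 1, Design=day 1, Plan=day 2.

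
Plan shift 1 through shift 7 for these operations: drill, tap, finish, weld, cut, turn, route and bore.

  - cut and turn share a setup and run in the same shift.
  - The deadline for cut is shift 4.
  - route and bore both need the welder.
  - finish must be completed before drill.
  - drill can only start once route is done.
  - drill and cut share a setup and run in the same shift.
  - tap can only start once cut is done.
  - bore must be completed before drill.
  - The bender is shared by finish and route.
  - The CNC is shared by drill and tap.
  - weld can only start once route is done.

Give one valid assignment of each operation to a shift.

weld=shift 2; finish=shift 2; bore=shift 2; drill=shift 3; tap=shift 4; cut=shift 3; turn=shift 3; route=shift 1

Checking: cut(shift 3) before tap(shift 4); route(shift 1) before drill(shift 3); finish(shift 2) before drill(shift 3); bore(shift 2) before drill(shift 3); route(shift 1) before weld(shift 2); drill(shift 3) != tap(shift 4); route(shift 1) != bore(shift 2); finish(shift 2) != route(shift 1); drill = cut = shift 3; cut = turn = shift 3; cut=shift 3 in [shift 1,shift 4].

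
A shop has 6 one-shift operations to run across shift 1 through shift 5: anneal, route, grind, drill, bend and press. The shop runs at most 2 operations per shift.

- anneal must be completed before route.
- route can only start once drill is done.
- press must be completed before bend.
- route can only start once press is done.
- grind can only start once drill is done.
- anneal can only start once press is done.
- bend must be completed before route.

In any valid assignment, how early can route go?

Precedence pushes route to at least shift 3.
route at shift 3 is achievable: bend=shift 2; drill=shift 1; anneal=shift 2; grind=shift 3; route=shift 3; press=shift 1.

shift 3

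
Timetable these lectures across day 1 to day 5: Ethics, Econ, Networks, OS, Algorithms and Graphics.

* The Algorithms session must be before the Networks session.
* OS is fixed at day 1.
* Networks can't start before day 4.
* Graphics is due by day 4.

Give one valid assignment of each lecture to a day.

Ethics=day 1, Graphics=day 1, Algorithms=day 1, Networks=day 4, Econ=day 1, OS=day 1

Checking: Algorithms(day 1) before Networks(day 4); Networks=day 4 in [day 4,day 5]; Graphics=day 1 in [day 1,day 4]; OS=day 1 in [day 1,day 1].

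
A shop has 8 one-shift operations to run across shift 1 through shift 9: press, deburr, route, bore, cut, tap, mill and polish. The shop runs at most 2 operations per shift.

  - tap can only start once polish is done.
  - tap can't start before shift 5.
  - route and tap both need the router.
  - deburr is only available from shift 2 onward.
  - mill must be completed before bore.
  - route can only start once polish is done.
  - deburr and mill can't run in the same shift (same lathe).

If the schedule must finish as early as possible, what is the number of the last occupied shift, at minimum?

The precedence chain requires at least 2 distinct shifts.
With at most 2 per shift and 8 operations, at least 4 shifts are needed.
tap can't be placed before shift 5, so the schedule must run through at least shift 5.
5 works (last occupied shift: shift 5): for example deburr in shift 2, press in shift 3, cut in shift 4, mill in shift 1, tap in shift 5, route in shift 2, bore in shift 3, polish in shift 1.

shift 5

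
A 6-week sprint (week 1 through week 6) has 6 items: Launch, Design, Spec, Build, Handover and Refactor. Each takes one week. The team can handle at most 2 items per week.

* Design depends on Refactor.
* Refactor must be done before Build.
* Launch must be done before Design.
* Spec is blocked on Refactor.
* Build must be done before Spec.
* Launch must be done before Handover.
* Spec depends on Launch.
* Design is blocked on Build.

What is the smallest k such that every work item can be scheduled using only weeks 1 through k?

3 weeks

The precedence chain requires at least 3 distinct weeks.
With at most 2 per week and 6 work items, at least 3 weeks are needed.
3 works (last occupied week: week 3): for example Launch in week 1, Design in week 3, Refactor in week 1, Spec in week 3, Build in week 2, Handover in week 2.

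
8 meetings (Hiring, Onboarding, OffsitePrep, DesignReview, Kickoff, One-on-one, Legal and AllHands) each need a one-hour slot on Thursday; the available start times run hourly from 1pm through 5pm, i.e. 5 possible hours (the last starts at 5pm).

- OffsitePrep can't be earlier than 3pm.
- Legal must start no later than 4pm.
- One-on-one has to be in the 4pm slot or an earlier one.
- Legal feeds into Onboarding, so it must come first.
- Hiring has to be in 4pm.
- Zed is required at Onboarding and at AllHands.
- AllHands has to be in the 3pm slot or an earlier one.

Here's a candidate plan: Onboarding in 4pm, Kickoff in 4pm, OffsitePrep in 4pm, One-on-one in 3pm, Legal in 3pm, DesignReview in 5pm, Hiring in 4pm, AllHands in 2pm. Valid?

OffsitePrep can't be earlier than 3pm — holds.
Zed is required at Onboarding and at AllHands — holds.
AllHands has to be in the 3pm slot or an earlier one — holds.
Hiring has to be in 4pm — holds.
Legal must start no later than 4pm — holds.
Legal feeds into Onboarding, so it must come first — holds.
One-on-one has to be in the 4pm slot or an earlier one — holds.

Yes, all constraints hold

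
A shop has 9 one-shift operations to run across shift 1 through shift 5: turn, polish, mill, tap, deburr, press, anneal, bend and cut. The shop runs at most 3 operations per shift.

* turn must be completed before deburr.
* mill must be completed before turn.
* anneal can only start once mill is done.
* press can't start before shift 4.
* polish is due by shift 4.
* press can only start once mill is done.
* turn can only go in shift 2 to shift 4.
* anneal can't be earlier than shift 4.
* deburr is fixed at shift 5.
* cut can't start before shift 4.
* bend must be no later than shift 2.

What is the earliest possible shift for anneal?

Anneal is available from shift 4.
anneal at shift 4 is achievable: bend -> shift 1, polish -> shift 1, turn -> shift 2, deburr -> shift 5, anneal -> shift 4, tap -> shift 2, mill -> shift 1, press -> shift 4, cut -> shift 4.

shift 4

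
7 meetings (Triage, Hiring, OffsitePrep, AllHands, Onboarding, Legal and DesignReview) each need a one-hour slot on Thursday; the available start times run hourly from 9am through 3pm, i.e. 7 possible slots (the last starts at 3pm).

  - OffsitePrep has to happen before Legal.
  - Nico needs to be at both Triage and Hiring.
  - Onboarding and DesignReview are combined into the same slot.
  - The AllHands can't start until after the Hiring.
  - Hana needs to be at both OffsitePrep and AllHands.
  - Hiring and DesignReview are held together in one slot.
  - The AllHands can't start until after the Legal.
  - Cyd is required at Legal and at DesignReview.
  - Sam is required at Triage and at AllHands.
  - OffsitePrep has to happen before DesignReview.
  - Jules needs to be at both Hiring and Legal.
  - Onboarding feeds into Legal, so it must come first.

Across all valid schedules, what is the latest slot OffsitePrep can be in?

Downstream work caps OffsitePrep at 12pm.
OffsitePrep at 12pm is achievable: Hiring -> 1pm; DesignReview -> 1pm; AllHands -> 3pm; OffsitePrep -> 12pm; Onboarding -> 1pm; Triage -> 9am; Legal -> 2pm.

12pm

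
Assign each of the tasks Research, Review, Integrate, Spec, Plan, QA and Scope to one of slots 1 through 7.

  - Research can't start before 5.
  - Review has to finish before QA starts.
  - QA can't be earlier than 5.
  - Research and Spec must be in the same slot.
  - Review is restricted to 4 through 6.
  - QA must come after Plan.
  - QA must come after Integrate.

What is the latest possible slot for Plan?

6

Downstream work caps Plan at 6.
Plan at 6 is achievable: Review=4, Integrate=1, Plan=6, Research=5, QA=7, Spec=5, Scope=1.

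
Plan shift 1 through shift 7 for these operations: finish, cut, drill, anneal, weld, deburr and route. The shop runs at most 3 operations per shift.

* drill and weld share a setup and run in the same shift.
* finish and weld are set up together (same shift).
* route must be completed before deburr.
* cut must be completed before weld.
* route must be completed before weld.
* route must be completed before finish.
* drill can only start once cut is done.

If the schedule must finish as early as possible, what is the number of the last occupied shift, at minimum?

shift 3

The precedence chain requires at least 2 distinct shifts.
With at most 3 per shift and 7 operations, at least 3 shifts are needed.
3 works (last occupied shift: shift 3): for example cut=shift 1; drill=shift 2; weld=shift 2; route=shift 1; anneal=shift 1; finish=shift 2; deburr=shift 3.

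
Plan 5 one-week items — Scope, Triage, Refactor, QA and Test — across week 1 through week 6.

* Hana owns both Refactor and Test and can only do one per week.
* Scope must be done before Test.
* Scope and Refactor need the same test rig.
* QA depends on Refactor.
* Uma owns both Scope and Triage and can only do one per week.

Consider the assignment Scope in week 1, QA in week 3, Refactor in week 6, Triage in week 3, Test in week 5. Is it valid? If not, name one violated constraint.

Scope and Refactor need the same test rig — holds.
Scope must be done before Test — holds.
QA depends on Refactor — violated.
Uma owns both Scope and Triage and can only do one per week — holds.
Hana owns both Refactor and Test and can only do one per week — holds.

No. QA depends on Refactor is not satisfied.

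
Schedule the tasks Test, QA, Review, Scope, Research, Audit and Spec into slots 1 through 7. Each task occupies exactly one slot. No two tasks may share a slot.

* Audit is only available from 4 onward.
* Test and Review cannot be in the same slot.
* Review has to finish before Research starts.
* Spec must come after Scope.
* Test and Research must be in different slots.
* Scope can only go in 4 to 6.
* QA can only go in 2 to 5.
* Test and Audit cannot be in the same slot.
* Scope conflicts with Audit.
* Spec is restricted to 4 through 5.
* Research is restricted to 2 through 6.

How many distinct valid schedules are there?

8

Splitting on Test: it can be 1 (2), 2 (1), 3 (1), 6 (2), 7 (2). Listing each branch's schedules as (QA, Review, Scope, Research, Audit, Spec):
Test=1: (2,3,4,6,7,5) (3,2,4,6,7,5) — 2.
Test=2: (3,1,4,6,7,5) — 1.
Test=3: (2,1,4,6,7,5) — 1.
Test=6: (2,1,4,3,7,5) (3,1,4,2,7,5) — 2.
Test=7: (2,1,4,3,6,5) (3,1,4,2,6,5) — 2.
Summing: 2 + 1 + 1 + 2 + 2 = 8.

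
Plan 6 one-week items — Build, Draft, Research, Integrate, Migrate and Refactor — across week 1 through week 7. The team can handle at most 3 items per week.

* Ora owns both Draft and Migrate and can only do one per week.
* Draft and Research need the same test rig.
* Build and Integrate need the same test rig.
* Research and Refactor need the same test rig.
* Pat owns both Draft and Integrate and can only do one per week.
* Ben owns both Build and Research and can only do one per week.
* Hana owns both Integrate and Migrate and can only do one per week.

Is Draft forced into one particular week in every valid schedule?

Draft can be week 1 (e.g. Integrate=week 2; Research=week 2; Draft=week 1; Refactor=week 1; Build=week 1; Migrate=week 3) or week 2 (e.g. Integrate -> week 3, Build -> week 1, Migrate -> week 1, Research -> week 3, Draft -> week 2, Refactor -> week 1).

No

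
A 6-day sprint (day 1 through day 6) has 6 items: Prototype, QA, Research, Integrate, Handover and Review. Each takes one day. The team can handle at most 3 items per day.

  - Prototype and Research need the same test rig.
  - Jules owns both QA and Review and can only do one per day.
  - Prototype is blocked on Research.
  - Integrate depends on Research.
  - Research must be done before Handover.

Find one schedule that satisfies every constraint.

QA -> day 1, Prototype -> day 2, Handover -> day 2, Integrate -> day 2, Research -> day 1, Review -> day 3

Checking: Research(day 1) before Integrate(day 2); Research(day 1) before Prototype(day 2); Research(day 1) before Handover(day 2); Prototype(day 2) != Research(day 1); QA(day 1) != Review(day 3); max 3 per day (cap 3).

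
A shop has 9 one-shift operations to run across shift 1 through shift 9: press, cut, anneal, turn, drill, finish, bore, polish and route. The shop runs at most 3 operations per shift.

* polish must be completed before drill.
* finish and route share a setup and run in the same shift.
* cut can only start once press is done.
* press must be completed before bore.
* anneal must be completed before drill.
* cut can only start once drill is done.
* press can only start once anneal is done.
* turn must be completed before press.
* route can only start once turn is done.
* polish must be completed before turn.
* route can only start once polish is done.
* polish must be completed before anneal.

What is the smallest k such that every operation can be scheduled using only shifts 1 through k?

5 shifts

The precedence chain requires at least 4 distinct shifts.
With at most 3 per shift and 9 operations, at least 3 shifts are needed.
Could 4 shifts be enough, i.e. nothing placed later than shift 4? First, drill must come after anneal (at shift 1 or later) → {shift 2, shift 3, shift 4}; anneal must come before drill (at shift 4 or earlier) → {shift 1, shift 2, shift 3}; turn must come after polish (at shift 1 or later) → {shift 2, shift 3, shift 4}; polish must come before turn (at shift 4 or earlier) → {shift 1, shift 2, shift 3}; cut must come after press (at shift 1 or later) → {shift 2, shift 3, shift 4}; press must come before cut (at shift 4 or earlier) → {shift 1, shift 2, shift 3}; anneal must come after polish (at shift 1 or later) → {shift 2, shift 3}; press must come after anneal (at shift 2 or later) → {shift 3}; anneal must come before press (at shift 3 or earlier) → {shift 2}; cut must come after drill (at shift 2 or later) → {shift 3, shift 4}; drill must come before cut (at shift 4 or earlier) → {shift 2, shift 3}; route must come after turn (at shift 2 or later) → {shift 3, shift 4}; bore must come after press (at shift 3 or later) → {shift 4}; finish must be in the same shift as route (in {shift 3, shift 4}) → {shift 3, shift 4}; drill must come after anneal (at shift 2 or later) → {shift 3}; cut must come after press (at shift 3 or later) → {shift 4}. finish could then only be at {shift 3, shift 4}; try each:
- suppose finish is at shift 3; route must be in the same shift as finish (in {shift 3}) → {shift 3}; that puts press, drill, finish and route all in shift 3 — more than 3 per shift.
- suppose finish is at shift 4; route must be in the same shift as finish (in {shift 4}) → {shift 4}; that puts cut, finish, bore and route all in shift 4 — more than 3 per shift.
Every option fails, so 4 shifts is not enough.
5 works (last occupied shift: shift 5): for example turn=shift 2; bore=shift 5; route=shift 4; press=shift 3; anneal=shift 2; polish=shift 1; drill=shift 3; finish=shift 4; cut=shift 4.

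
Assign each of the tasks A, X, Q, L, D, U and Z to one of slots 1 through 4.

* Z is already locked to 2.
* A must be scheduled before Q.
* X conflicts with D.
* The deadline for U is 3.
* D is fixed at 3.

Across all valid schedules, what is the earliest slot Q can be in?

2

Precedence pushes Q to at least 2.
Q at 2 is achievable: D=3; Z=2; X=1; L=1; U=1; Q=2; A=1.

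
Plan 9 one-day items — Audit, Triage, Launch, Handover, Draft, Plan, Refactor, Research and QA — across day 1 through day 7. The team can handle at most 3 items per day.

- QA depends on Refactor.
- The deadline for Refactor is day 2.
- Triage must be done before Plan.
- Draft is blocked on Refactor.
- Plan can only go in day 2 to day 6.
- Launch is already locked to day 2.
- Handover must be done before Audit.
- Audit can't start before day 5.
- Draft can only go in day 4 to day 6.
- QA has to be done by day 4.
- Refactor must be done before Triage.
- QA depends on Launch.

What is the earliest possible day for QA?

Precedence pushes QA to at least day 3; QA's own window allows nothing later than day 4.
QA at day 3 is achievable: Research in day 1, Draft in day 4, Refactor in day 1, QA in day 3, Handover in day 1, Triage in day 2, Plan in day 3, Audit in day 5, Launch in day 2.

day 3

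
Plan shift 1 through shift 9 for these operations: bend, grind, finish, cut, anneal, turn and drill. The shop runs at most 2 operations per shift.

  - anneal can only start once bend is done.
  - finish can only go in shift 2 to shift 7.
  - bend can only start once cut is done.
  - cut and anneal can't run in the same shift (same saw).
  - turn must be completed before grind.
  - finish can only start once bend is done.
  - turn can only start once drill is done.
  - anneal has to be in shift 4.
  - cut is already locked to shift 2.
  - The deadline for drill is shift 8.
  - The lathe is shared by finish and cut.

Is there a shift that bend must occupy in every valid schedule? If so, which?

cut is fixed at shift 2 and must come before bend, so bend is at least shift 3.
anneal is fixed at shift 4 and must come after bend, so bend is at most shift 3.
So bend must be shift 3.

shift 3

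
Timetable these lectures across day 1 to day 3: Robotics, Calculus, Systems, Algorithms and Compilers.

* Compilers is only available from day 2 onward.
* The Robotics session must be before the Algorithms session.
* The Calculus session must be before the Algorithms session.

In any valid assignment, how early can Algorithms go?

day 2

Precedence pushes Algorithms to at least day 2.
Algorithms at day 2 is achievable: Calculus=day 1, Systems=day 1, Robotics=day 1, Compilers=day 2, Algorithms=day 2.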